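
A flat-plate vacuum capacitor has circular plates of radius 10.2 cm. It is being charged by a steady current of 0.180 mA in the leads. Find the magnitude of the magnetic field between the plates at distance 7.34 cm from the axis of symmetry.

2.54×10^-10 T

By continuity the displacement current in the gap matches the conduction current: I_d = 1.80×10^-4 A.
An Ampèrian loop of radius r encloses a fraction (r/R)² of I_d. Then B·2πr = μ₀ I_d (r/R)², giving B = μ₀ I_d r/(2πR²) = 2.54×10^-10 T.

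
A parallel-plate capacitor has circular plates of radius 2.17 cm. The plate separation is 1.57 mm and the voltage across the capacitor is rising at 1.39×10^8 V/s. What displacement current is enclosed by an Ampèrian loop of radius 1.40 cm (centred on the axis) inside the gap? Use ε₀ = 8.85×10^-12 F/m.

With E = V/d, dE/dt = 8.854×10^10 V/(m·s) and πR² = 1.479×10^-3 m², giving I_d = ε₀ πR² dE/dt = 1.159×10^-3 A.
Through an area πr² the displacement current is I_d·(πr²/πR²) = I_d (r/R)² = 4.82×10^-4 A.

4.82×10^-4 A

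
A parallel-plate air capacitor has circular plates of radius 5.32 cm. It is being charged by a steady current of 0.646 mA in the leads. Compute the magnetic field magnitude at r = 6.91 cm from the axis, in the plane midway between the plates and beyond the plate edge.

1.87×10^-9 T

No conduction current crosses the gap, so I_d there equals the 6.46×10^-4 A in the leads.
For r ≥ R the full I_d is enclosed: B = μ₀ I_d/(2πr) = (4π×10^-7)(6.46×10^-4)/(2π·0.0691) = 1.87×10^-9 T.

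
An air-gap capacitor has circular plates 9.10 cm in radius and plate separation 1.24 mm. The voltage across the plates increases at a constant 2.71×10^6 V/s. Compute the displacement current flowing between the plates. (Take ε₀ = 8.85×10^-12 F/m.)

5.03×10^-4 A

The displacement current equals the charging current C dV/dt. With C = ε₀A/d = (8.85×10^-12)(0.02602)/(1.24×10^-3) = 1.857×10^-10 F, I_d = (1.857×10^-10)(2.71×10^6) = 5.03×10^-4 A.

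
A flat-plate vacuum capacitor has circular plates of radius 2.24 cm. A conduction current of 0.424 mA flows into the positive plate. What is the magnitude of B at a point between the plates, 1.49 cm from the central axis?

2.52×10^-9 T

By continuity the displacement current in the gap matches the conduction current: I_d = 4.24×10^-4 A.
An Ampèrian loop of radius r encloses a fraction (r/R)² of I_d. Then B·2πr = μ₀ I_d (r/R)², giving B = μ₀ I_d r/(2πR²) = 2.52×10^-9 T.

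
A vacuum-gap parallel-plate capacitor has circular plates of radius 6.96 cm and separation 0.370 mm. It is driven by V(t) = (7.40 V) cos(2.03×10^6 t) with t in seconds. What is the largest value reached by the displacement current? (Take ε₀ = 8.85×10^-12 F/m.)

5.47×10^-3 A

The displacement current equals the conduction current C dV/dt, which peaks at C V₀ ω.
With C = ε₀A/d = (8.85×10^-12)(0.01522)/(3.70×10^-4) = 3.640×10^-10 F and ω = 2.03×10^6 rad/s, I_d,max = (3.640×10^-10)(7.40)(2.03×10^6) = 5.47×10^-3 A.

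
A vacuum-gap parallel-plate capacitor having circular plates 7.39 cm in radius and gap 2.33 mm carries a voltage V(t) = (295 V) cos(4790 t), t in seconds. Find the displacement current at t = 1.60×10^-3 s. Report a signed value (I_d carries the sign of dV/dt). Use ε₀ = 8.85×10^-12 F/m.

dE/dt = (V₀ω/d)·−sin(ωt) with ωt = 7.664 rad: (295)(4790)(-0.9820)/(2.33×10^-3) = -5.955×10^8 V/(m·s).
I_d = ε₀ A dE/dt = (8.85×10^-12)(0.01716)(-5.955×10^8) = -9.04×10^-5 A.

-9.04×10^-5 A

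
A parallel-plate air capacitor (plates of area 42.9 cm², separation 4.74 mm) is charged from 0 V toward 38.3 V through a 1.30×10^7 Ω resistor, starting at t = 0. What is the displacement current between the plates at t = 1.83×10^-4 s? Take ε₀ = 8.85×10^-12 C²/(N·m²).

C = ε₀A/d = (8.85×10^-12)(4.29×10^-3)/(4.74×10^-3) = 8.010×10^-12 F, so τ = RC = 1.041×10^-4 s.
The conduction current is I(t) = (V₀/R) e^(−t/τ), and the displacement current between the plates equals it.
t/τ = 1.758; I_d = (38.3/1.30×10^7) · e^(−1.758) = (2.946×10^-6)(0.1724) = 5.08×10^-7 A.

5.08×10^-7 A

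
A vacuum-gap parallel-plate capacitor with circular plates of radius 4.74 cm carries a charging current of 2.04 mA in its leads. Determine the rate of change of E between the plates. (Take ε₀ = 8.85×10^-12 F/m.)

The displacement current between the plates equals the conduction current, I_d = 2.04 mA.
Inverting I_d = ε₀ A dE/dt gives dE/dt = 2.04×10^-3 / (8.85×10^-12 · 7.058×10^-3) = 3.27×10^10 V/(m·s).

3.27×10^10 V/(m·s)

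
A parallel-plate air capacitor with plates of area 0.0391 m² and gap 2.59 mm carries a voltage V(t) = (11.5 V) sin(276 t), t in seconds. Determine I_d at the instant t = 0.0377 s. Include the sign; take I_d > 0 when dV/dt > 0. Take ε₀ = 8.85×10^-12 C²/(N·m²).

-2.36×10^-7 A

dV/dt = (11.5)(276)·cos(10.4052) = -1767 V/s.
I_d = C dV/dt with C = ε₀A/d = (8.85×10^-12)(0.0391)/(2.59×10^-3) = 1.336×10^-10 F, so I_d = (1.336×10^-10)(-1767) = -2.36×10^-7 A.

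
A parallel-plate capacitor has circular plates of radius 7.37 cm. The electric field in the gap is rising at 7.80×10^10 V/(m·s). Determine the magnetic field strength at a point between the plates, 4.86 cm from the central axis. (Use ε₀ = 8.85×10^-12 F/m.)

Total displacement current: I_d = ε₀(πR²)(dE/dt) = (8.85×10^-12)(0.01706)(7.80×10^10) = 0.01178 A.
∮B·dl = μ₀ I_d,enc with I_d,enc = I_d r²/R² = 5.123×10^-3 A; so B = μ₀ I_d,enc/(2πr) = 2.11×10^-8 T.

2.11×10^-8 T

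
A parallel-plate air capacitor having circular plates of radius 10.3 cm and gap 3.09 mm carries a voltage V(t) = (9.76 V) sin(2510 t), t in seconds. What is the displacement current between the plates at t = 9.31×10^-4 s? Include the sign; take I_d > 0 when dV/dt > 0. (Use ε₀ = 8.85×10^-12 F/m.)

dV/dt = (9.76)(2510)·cos(2.33681) = -1.698×10^4 V/s.
I_d = C dV/dt with C = ε₀A/d = (8.85×10^-12)(0.03333)/(3.09×10^-3) = 9.546×10^-11 F, so I_d = (9.546×10^-11)(-1.698×10^4) = -1.62×10^-6 A.

-1.62×10^-6 A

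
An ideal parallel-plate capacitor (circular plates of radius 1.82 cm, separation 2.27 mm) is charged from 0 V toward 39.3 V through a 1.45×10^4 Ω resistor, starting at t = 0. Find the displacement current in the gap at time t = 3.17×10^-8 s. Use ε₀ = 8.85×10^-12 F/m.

1.58×10^-3 A

With C = ε₀A/d = (8.85×10^-12)(1.041×10^-3)/(2.27×10^-3) = 4.059×10^-12 F, the time constant is τ = RC = 5.886×10^-8 s, so t/τ = 0.5386 and e^(−t/τ) = 0.5836.
I_d = I_cond = (V₀/R) e^(−t/τ) = (2.710×10^-3)(0.5836) = 1.58×10^-3 A.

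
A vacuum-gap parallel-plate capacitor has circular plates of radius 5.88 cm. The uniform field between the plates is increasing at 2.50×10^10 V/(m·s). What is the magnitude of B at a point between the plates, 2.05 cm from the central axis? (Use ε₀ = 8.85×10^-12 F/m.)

I_d = ε₀ dΦ_E/dt = ε₀ πR² (dE/dt) = (8.85×10^-12)(0.01086)(2.50×10^10) = 2.403×10^-3 A through the full plate area.
An Ampèrian loop of radius r encloses a fraction (r/R)² of I_d. Then B·2πr = μ₀ I_d (r/R)², giving B = μ₀ I_d r/(2πR²) = 2.85×10^-9 T.

2.85×10^-9 T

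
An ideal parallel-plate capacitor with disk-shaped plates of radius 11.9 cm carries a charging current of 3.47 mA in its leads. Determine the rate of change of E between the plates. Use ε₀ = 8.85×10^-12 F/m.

8.81×10^9 V/(m·s)

By continuity, I_d in the gap equals the 3.47 mA flowing in the wire.
Since I_d = ε₀ A dE/dt, dE/dt = I_d/(ε₀A) = (3.47×10^-3)/((8.85×10^-12)(0.04449)) = 8.81×10^9 V/(m·s).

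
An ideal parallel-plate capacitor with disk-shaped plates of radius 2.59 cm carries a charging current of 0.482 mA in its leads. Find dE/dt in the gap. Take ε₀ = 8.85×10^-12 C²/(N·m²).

The displacement current between the plates equals the conduction current, I_d = 0.482 mA.
Since I_d = ε₀ A dE/dt, dE/dt = I_d/(ε₀A) = (4.82×10^-4)/((8.85×10^-12)(2.107×10^-3)) = 2.58×10^10 V/(m·s).

2.58×10^10 V/(m·s)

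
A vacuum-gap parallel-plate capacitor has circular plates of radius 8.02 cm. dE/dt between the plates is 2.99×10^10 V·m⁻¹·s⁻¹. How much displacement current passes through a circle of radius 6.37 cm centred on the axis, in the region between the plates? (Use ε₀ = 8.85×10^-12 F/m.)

3.37×10^-3 A

I_d = ε₀ dΦ_E/dt = ε₀ πR² (dE/dt) = (8.85×10^-12)(0.02021)(2.99×10^10) = 5.348×10^-3 A through the full plate area.
The field is uniform, so I_d,enc = I_d (r/R)² = (5.348×10^-3)(6.37/8.02)² = 3.37×10^-3 A.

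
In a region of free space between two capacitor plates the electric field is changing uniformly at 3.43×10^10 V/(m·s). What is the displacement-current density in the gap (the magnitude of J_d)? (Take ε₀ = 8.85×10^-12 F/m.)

J_d = ε₀ dE/dt = (8.85×10^-12)(3.43×10^10) = 0.304 A/m².

0.304 A/m²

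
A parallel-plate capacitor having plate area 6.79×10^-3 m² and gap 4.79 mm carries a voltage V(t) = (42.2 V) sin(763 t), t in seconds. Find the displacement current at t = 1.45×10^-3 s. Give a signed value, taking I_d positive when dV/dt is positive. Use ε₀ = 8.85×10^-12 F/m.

dV/dt = (42.2)(763)·cos(1.10635) = 1.442×10^4 V/s.
I_d = C dV/dt with C = ε₀A/d = (8.85×10^-12)(6.79×10^-3)/(4.79×10^-3) = 1.255×10^-11 F, so I_d = (1.255×10^-11)(1.442×10^4) = 1.81×10^-7 A.

1.81×10^-7 A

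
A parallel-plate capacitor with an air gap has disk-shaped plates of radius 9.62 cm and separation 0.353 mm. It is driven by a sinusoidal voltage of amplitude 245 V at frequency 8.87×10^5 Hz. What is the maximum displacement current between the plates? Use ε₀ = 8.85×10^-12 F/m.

0.995 A

(dE/dt)_max = V₀ω/d = 3.868×10^12 V/(m·s); ω = 2πf = 5.573×10^6 rad/s.
I_d,max = ε₀ A (dE/dt)_max = (8.85×10^-12)(0.02907)(3.868×10^12) = 0.995 A.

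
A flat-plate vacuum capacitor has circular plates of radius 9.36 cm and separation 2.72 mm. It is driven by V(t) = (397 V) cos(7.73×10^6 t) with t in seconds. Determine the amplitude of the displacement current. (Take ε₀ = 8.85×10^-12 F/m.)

0.275 A

(dE/dt)_max = V₀ω/d = 1.128×10^12 V/(m·s); ω = 7.73×10^6 rad/s.
I_d,max = ε₀ A (dE/dt)_max = (8.85×10^-12)(0.02752)(1.128×10^12) = 0.275 A.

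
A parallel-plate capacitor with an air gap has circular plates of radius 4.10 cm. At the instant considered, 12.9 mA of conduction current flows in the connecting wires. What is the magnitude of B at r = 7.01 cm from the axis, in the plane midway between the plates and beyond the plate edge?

No conduction current crosses the gap, so I_d there equals the 0.0129 A in the leads.
With r > R the enclosed displacement current is the full I_d; B = μ₀ I_d / (2πr) = 3.68×10^-8 T.

3.68×10^-8 T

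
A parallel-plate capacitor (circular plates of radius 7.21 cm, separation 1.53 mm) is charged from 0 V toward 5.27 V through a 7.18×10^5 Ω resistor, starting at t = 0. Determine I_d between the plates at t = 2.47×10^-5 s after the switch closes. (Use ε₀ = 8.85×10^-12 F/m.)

C = ε₀A/d = (8.85×10^-12)(0.01633)/(1.53×10^-3) = 9.446×10^-11 F, so τ = RC = 6.782×10^-5 s.
The conduction current is I(t) = (V₀/R) e^(−t/τ), and the displacement current between the plates equals it.
t/τ = 0.3642; I_d = (5.27/7.18×10^5) · e^(−0.3642) = (7.340×10^-6)(0.6948) = 5.10×10^-6 A.

5.10×10^-6 A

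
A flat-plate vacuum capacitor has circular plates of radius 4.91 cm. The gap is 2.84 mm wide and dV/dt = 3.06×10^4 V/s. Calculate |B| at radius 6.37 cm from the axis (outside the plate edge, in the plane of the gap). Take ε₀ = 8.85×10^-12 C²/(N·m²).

I_d = C dV/dt with C = ε₀πR²/d = 2.360×10^-11 F, so I_d = (2.360×10^-11)(3.06×10^4) = 7.222×10^-7 A.
Outside the plates the loop encloses all of I_d, so B·2πr = μ₀ I_d and B = 2.27×10^-12 T.

2.27×10^-12 T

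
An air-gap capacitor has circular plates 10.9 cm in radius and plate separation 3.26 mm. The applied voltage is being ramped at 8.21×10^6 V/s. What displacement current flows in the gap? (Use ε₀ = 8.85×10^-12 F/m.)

8.32×10^-4 A

E = V/d so dE/dt = (dV/dt)/d = 2.518×10^9 V/(m·s), and I_d = ε₀ A dE/dt = (8.85×10^-12)(0.03733)(2.518×10^9) = 8.32×10^-4 A.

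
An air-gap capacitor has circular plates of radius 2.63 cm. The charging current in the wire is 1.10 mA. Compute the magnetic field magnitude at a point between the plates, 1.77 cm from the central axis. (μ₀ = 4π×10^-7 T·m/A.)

5.63×10^-9 T

No conduction current crosses the gap, so I_d there equals the 1.10×10^-3 A in the leads.
∮B·dl = μ₀ I_d,enc with I_d,enc = I_d r²/R² = 4.982×10^-4 A; so B = μ₀ I_d,enc/(2πr) = 5.63×10^-9 T.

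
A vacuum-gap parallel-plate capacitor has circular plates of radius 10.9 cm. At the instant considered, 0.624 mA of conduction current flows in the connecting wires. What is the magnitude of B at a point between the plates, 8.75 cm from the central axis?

Between the plates the displacement current equals the wire current: I_d = 0.624 mA = 6.24×10^-4 A.
An Ampèrian loop of radius r encloses a fraction (r/R)² of I_d. Then B·2πr = μ₀ I_d (r/R)², giving B = μ₀ I_d r/(2πR²) = 9.19×10^-10 T.

9.19×10^-10 T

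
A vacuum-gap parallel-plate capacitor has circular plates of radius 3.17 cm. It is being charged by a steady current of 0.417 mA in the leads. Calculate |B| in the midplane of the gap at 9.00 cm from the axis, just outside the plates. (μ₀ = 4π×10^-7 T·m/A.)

9.27×10^-10 T

Between the plates the displacement current equals the wire current: I_d = 0.417 mA = 4.17×10^-4 A.
For r ≥ R the full I_d is enclosed: B = μ₀ I_d/(2πr) = (4π×10^-7)(4.17×10^-4)/(2π·0.0900) = 9.27×10^-10 T.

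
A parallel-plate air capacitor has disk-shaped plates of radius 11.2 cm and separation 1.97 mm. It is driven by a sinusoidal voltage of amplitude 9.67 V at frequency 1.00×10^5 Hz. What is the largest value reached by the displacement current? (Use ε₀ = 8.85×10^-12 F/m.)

1.08×10^-3 A

(dE/dt)_max = V₀ω/d = 3.084×10^9 V/(m·s); ω = 2πf = 6.283×10^5 rad/s.
I_d,max = ε₀ A (dE/dt)_max = (8.85×10^-12)(0.03941)(3.084×10^9) = 1.08×10^-3 A.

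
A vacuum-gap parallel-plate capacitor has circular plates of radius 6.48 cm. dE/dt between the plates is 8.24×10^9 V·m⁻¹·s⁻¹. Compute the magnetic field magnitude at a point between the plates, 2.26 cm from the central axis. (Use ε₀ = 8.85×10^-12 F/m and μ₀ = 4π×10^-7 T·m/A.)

1.04×10^-9 T

I_d = ε₀ dΦ_E/dt = ε₀ πR² (dE/dt) = (8.85×10^-12)(0.01319)(8.24×10^9) = 9.619×10^-4 A through the full plate area.
∮B·dl = μ₀ I_d,enc with I_d,enc = I_d r²/R² = 1.170×10^-4 A; so B = μ₀ I_d,enc/(2πr) = 1.04×10^-9 T.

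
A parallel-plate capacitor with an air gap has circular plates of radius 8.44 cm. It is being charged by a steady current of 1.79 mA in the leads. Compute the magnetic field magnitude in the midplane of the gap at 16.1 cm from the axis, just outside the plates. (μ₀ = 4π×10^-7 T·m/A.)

Between the plates the displacement current equals the wire current: I_d = 1.79 mA = 1.79×10^-3 A.
For r ≥ R the full I_d is enclosed: B = μ₀ I_d/(2πr) = (4π×10^-7)(1.79×10^-3)/(2π·0.161) = 2.22×10^-9 T.

2.22×10^-9 T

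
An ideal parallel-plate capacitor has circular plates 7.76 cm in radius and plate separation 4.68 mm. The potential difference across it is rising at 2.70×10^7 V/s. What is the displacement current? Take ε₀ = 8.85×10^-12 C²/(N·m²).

The displacement current equals the charging current C dV/dt. With C = ε₀A/d = (8.85×10^-12)(0.01892)/(4.68×10^-3) = 3.578×10^-11 F, I_d = (3.578×10^-11)(2.70×10^7) = 9.66×10^-4 A.

9.66×10^-4 A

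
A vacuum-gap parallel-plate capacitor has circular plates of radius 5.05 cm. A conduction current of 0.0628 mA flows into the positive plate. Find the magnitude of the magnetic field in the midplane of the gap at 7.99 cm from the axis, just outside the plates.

1.57×10^-10 T

By continuity the displacement current in the gap matches the conduction current: I_d = 6.28×10^-5 A.
With r > R the enclosed displacement current is the full I_d; B = μ₀ I_d / (2πr) = 1.57×10^-10 T.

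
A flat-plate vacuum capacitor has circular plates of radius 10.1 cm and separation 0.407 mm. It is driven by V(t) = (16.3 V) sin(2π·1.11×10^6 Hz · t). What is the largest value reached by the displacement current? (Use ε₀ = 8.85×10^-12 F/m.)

C = ε₀A/d = (8.85×10^-12)(0.03205)/(4.07×10^-4) = 6.969×10^-10 F; ω = 2πf = 6.974×10^6 rad/s.
I_d = C dV/dt, so |I_d|_max = C V₀ ω = (6.969×10^-10)(16.3)(6.974×10^6) = 0.0792 A.

0.0792 A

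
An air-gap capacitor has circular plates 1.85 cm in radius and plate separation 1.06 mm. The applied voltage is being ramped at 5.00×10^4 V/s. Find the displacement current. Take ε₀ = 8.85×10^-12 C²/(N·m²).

4.49×10^-7 A

The field between the plates is E = V/d, so dE/dt = (5.00×10^4)/(1.06×10^-3 m) = 4.717×10^7 V/(m·s).
I_d = ε₀ A (dE/dt) = (8.85×10^-12)(1.075×10^-3)(4.717×10^7) = 4.49×10^-7 A.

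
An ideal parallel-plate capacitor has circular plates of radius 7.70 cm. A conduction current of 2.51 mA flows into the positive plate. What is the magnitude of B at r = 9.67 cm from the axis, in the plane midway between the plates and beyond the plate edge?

Between the plates the displacement current equals the wire current: I_d = 2.51 mA = 2.51×10^-3 A.
For r ≥ R the full I_d is enclosed: B = μ₀ I_d/(2πr) = (4π×10^-7)(2.51×10^-3)/(2π·0.0967) = 5.19×10^-9 T.

5.19×10^-9 T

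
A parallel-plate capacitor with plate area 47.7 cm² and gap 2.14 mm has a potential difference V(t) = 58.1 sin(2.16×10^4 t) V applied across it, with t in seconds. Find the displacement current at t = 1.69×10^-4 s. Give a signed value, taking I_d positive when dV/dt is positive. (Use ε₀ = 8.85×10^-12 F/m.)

C = ε₀A/d = (8.85×10^-12)(4.77×10^-3)/(2.14×10^-3) = 1.973×10^-11 F. dV/dt = V₀ω·cos(ωt); at ωt = 3.6504 rad this factor is -0.8733.
I_d = C dV/dt = (1.973×10^-11)(58.1)(2.16×10^4)(-0.8733) = -2.16×10^-5 A.

-2.16×10^-5 A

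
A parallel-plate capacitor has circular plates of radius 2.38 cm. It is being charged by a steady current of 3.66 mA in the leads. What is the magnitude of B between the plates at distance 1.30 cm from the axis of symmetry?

Between the plates the displacement current equals the wire current: I_d = 3.66 mA = 3.66×10^-3 A.
An Ampèrian loop of radius r encloses a fraction (r/R)² of I_d. Then B·2πr = μ₀ I_d (r/R)², giving B = μ₀ I_d r/(2πR²) = 1.68×10^-8 T.

1.68×10^-8 T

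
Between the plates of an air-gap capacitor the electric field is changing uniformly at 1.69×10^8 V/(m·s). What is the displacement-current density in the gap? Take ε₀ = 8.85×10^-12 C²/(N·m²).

1.50×10^-3 A/m²

The displacement-current density is ε₀ ∂E/∂t = (8.85×10^-12)(1.69×10^8) = 1.50×10^-3 A/m².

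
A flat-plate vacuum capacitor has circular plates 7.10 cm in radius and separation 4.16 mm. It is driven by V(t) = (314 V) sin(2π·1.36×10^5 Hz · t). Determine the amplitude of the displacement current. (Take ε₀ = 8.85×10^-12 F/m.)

C = ε₀A/d = (8.85×10^-12)(0.01584)/(4.16×10^-3) = 3.370×10^-11 F; ω = 2πf = 8.545×10^5 rad/s.
I_d = C dV/dt, so |I_d|_max = C V₀ ω = (3.370×10^-11)(314)(8.545×10^5) = 9.04×10^-3 A.

9.04×10^-3 A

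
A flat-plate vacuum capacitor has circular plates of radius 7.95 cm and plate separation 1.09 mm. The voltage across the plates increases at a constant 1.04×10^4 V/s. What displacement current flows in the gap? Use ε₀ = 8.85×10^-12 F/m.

The field between the plates is E = V/d, so dE/dt = (1.04×10^4)/(1.09×10^-3 m) = 9.541×10^6 V/(m·s).
I_d = ε₀ A (dE/dt) = (8.85×10^-12)(0.01986)(9.541×10^6) = 1.68×10^-6 A.

1.68×10^-6 A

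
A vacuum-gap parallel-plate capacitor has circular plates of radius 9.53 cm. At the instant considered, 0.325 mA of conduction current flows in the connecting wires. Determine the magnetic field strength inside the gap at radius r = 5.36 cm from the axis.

3.84×10^-10 T

By continuity the displacement current in the gap matches the conduction current: I_d = 3.25×10^-4 A.
An Ampèrian loop of radius r encloses a fraction (r/R)² of I_d. Then B·2πr = μ₀ I_d (r/R)², giving B = μ₀ I_d r/(2πR²) = 3.84×10^-10 T.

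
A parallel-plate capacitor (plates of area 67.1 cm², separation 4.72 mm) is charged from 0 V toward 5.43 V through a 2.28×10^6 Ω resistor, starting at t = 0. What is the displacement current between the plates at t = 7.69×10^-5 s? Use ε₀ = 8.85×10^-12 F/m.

C = ε₀A/d = (8.85×10^-12)(6.71×10^-3)/(4.72×10^-3) = 1.258×10^-11 F and τ = RC = 2.868×10^-5 s. I_d in the gap equals the RC charging current.
I_d(t) = (V₀/R) e^(−t/τ) = 2.382×10^-6 · e^(−2.681) = 1.63×10^-7 A.

1.63×10^-7 A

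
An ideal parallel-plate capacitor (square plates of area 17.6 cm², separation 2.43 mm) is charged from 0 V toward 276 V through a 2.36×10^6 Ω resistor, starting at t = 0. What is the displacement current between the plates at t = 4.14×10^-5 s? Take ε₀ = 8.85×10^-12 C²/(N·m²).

7.58×10^-6 A

C = ε₀A/d = (8.85×10^-12)(1.76×10^-3)/(2.43×10^-3) = 6.410×10^-12 F, so τ = RC = 1.513×10^-5 s.
The conduction current is I(t) = (V₀/R) e^(−t/τ), and the displacement current between the plates equals it.
t/τ = 2.736; I_d = (276/2.36×10^6) · e^(−2.736) = (1.169×10^-4)(0.06483) = 7.58×10^-6 A.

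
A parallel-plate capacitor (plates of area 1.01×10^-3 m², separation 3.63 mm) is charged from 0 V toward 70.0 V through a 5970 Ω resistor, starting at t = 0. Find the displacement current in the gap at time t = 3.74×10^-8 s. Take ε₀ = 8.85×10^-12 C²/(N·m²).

9.21×10^-4 A

C = ε₀A/d = (8.85×10^-12)(1.01×10^-3)/(3.63×10^-3) = 2.462×10^-12 F, so τ = RC = 1.470×10^-8 s.
The conduction current is I(t) = (V₀/R) e^(−t/τ), and the displacement current between the plates equals it.
t/τ = 2.544; I_d = (70.0/5970) · e^(−2.544) = (0.01173)(0.07855) = 9.21×10^-4 A.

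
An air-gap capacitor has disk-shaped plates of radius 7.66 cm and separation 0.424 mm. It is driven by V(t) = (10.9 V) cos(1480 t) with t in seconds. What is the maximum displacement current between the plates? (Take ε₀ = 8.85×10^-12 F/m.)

6.21×10^-6 A

(dE/dt)_max = V₀ω/d = 3.805×10^7 V/(m·s); ω = 1480 rad/s.
I_d,max = ε₀ A (dE/dt)_max = (8.85×10^-12)(0.01843)(3.805×10^7) = 6.21×10^-6 A.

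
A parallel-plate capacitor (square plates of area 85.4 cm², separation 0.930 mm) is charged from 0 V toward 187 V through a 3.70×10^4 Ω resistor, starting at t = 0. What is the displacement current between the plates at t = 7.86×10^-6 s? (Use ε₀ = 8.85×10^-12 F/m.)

3.70×10^-4 A

C = ε₀A/d = (8.85×10^-12)(8.54×10^-3)/(9.30×10^-4) = 8.127×10^-11 F and τ = RC = 3.007×10^-6 s. I_d in the gap equals the RC charging current.
I_d(t) = (V₀/R) e^(−t/τ) = 5.054×10^-3 · e^(−2.614) = 3.70×10^-4 A.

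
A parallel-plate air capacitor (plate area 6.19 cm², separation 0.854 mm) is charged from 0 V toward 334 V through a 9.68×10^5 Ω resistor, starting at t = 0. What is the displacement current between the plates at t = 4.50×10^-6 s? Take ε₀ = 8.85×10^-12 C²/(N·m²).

1.67×10^-4 A

C = ε₀A/d = (8.85×10^-12)(6.19×10^-4)/(8.54×10^-4) = 6.415×10^-12 F, so τ = RC = 6.210×10^-6 s.
The conduction current is I(t) = (V₀/R) e^(−t/τ), and the displacement current between the plates equals it.
t/τ = 0.7246; I_d = (334/9.68×10^5) · e^(−0.7246) = (3.450×10^-4)(0.4845) = 1.67×10^-4 A.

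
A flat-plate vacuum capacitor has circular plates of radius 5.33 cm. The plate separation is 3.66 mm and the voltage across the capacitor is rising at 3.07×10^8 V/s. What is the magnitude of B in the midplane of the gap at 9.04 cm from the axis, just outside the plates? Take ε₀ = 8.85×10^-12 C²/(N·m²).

With E = V/d, dE/dt = 8.388×10^10 V/(m·s) and πR² = 8.925×10^-3 m², giving I_d = ε₀ πR² dE/dt = 6.625×10^-3 A.
Outside the plates the loop encloses all of I_d, so B·2πr = μ₀ I_d and B = 1.47×10^-8 T.

1.47×10^-8 T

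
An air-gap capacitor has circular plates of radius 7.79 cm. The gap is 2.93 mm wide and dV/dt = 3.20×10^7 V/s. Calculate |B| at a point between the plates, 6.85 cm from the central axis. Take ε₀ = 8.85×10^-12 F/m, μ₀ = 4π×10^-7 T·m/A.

dE/dt = (dV/dt)/d = 1.092×10^10 V/(m·s); I_d = ε₀(πR²)(dE/dt) = (8.85×10^-12)(0.01906)(1.092×10^10) = 1.842×10^-3 A.
For r < R the Ampère–Maxwell law gives B(2πr) = μ₀ I_d (r²/R²), so B = μ₀ I_d r/(2πR²) = (4π×10^-7)(1.842×10^-3)(0.0685)/(2π·0.0779²) = 4.16×10^-9 T.

4.16×10^-9 T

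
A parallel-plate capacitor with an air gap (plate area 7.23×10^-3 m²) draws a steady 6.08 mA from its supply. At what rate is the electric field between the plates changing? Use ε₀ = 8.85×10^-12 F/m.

9.50×10^10 V/(m·s)

Charge continuity gives I_d = I = 6.08×10^-3 A between the plates.
Then dE/dt = I_d/(ε₀A) = 9.50×10^10 V/(m·s).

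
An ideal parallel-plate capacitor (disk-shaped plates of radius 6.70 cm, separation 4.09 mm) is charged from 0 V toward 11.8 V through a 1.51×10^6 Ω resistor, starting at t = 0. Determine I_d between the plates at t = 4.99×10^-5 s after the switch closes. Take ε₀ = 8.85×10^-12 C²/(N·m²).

C = ε₀A/d = (8.85×10^-12)(0.01410)/(4.09×10^-3) = 3.051×10^-11 F and τ = RC = 4.607×10^-5 s. I_d in the gap equals the RC charging current.
I_d(t) = (V₀/R) e^(−t/τ) = 7.815×10^-6 · e^(−1.083) = 2.65×10^-6 A.

2.65×10^-6 A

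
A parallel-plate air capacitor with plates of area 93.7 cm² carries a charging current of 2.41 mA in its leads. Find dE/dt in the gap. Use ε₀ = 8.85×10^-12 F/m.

By continuity, I_d in the gap equals the 2.41 mA flowing in the wire.
Then dE/dt = I_d/(ε₀A) = 2.91×10^10 V/(m·s).

2.91×10^10 V/(m·s)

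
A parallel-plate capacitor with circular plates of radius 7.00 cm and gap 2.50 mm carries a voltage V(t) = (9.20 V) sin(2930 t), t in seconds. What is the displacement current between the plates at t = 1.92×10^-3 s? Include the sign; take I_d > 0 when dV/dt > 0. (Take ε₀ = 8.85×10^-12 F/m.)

dE/dt = (V₀ω/d)·cos(ωt) with ωt = 5.6256 rad: (9.20)(2930)(0.7915)/(2.50×10^-3) = 8.534×10^6 V/(m·s).
I_d = ε₀ A dE/dt = (8.85×10^-12)(0.01539)(8.534×10^6) = 1.16×10^-6 A.

1.16×10^-6 A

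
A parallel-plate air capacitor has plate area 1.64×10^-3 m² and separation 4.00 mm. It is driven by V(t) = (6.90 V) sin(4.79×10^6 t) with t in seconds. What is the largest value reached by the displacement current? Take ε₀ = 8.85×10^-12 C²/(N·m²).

1.20×10^-4 A

(dE/dt)_max = V₀ω/d = 8.263×10^9 V/(m·s); ω = 4.79×10^6 rad/s.
I_d,max = ε₀ A (dE/dt)_max = (8.85×10^-12)(1.64×10^-3)(8.263×10^9) = 1.20×10^-4 A.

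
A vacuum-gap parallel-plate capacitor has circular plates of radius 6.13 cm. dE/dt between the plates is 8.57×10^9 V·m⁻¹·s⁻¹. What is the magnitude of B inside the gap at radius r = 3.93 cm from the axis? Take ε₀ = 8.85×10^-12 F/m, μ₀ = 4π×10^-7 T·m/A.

1.87×10^-9 T

Total displacement current: I_d = ε₀(πR²)(dE/dt) = (8.85×10^-12)(0.01181)(8.57×10^9) = 8.957×10^-4 A.
∮B·dl = μ₀ I_d,enc with I_d,enc = I_d r²/R² = 3.682×10^-4 A; so B = μ₀ I_d,enc/(2πr) = 1.87×10^-9 T.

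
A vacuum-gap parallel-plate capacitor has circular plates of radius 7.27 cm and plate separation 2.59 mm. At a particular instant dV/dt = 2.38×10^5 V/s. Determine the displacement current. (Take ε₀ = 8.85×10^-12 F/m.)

E = V/d so dE/dt = (dV/dt)/d = 9.189×10^7 V/(m·s), and I_d = ε₀ A dE/dt = (8.85×10^-12)(0.01660)(9.189×10^7) = 1.35×10^-5 A.

1.35×10^-5 A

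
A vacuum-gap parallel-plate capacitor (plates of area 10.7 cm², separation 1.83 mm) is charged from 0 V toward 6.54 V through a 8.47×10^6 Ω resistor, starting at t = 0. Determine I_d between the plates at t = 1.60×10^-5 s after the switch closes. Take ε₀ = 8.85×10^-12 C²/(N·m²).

5.36×10^-7 A

C = ε₀A/d = (8.85×10^-12)(1.07×10^-3)/(1.83×10^-3) = 5.175×10^-12 F and τ = RC = 4.383×10^-5 s. I_d in the gap equals the RC charging current.
I_d(t) = (V₀/R) e^(−t/τ) = 7.721×10^-7 · e^(−0.3650) = 5.36×10^-7 A.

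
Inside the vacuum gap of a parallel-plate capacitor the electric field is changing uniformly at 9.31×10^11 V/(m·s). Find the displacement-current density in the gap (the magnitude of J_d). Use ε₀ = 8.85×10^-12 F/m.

8.24 A/m²

J_d = ε₀ dE/dt = (8.85×10^-12)(9.31×10^11) = 8.24 A/m².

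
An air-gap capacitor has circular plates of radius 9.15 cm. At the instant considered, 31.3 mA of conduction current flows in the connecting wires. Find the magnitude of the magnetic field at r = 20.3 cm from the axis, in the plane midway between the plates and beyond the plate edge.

3.08×10^-8 T

Between the plates the displacement current equals the wire current: I_d = 31.3 mA = 0.0313 A.
For r ≥ R the full I_d is enclosed: B = μ₀ I_d/(2πr) = (4π×10^-7)(0.0313)/(2π·0.203) = 3.08×10^-8 T.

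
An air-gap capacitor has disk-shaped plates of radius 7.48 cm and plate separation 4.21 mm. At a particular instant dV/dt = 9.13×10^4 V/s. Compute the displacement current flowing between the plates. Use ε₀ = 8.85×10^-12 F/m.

3.37×10^-6 A

The displacement current equals the charging current C dV/dt. With C = ε₀A/d = (8.85×10^-12)(0.01758)/(4.21×10^-3) = 3.696×10^-11 F, I_d = (3.696×10^-11)(9.13×10^4) = 3.37×10^-6 A.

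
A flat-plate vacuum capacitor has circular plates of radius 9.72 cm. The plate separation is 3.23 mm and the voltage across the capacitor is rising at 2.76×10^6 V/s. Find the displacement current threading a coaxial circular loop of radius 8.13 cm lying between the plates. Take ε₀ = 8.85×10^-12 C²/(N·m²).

dE/dt = (dV/dt)/d = 8.545×10^8 V/(m·s); I_d = ε₀(πR²)(dE/dt) = (8.85×10^-12)(0.02968)(8.545×10^8) = 2.244×10^-4 A.
The field is uniform, so I_d,enc = I_d (r/R)² = (2.244×10^-4)(8.13/9.72)² = 1.57×10^-4 A.

1.57×10^-4 A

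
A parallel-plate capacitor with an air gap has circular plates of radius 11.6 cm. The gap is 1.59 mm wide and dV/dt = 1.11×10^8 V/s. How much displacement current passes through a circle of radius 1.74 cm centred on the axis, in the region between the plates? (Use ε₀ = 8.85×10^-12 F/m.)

5.88×10^-4 A

dE/dt = (dV/dt)/d = 6.981×10^10 V/(m·s); I_d = ε₀(πR²)(dE/dt) = (8.85×10^-12)(0.04227)(6.981×10^10) = 0.02612 A.
Since J_d is uniform, the enclosed fraction is (r/R)² = 0.02250, giving I_d,enc = 5.88×10^-4 A.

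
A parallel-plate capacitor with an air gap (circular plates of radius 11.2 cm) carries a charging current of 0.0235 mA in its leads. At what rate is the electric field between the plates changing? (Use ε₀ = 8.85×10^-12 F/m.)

6.74×10^7 V/(m·s)

By continuity, I_d in the gap equals the 0.0235 mA flowing in the wire.
Inverting I_d = ε₀ A dE/dt gives dE/dt = 2.35×10^-5 / (8.85×10^-12 · 0.03941) = 6.74×10^7 V/(m·s).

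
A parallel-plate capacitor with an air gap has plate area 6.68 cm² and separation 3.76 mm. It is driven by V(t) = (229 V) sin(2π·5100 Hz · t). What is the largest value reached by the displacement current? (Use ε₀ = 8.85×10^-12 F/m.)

1.15×10^-5 A

C = ε₀A/d = (8.85×10^-12)(6.68×10^-4)/(3.76×10^-3) = 1.572×10^-12 F; ω = 2πf = 3.204×10^4 rad/s.
I_d = C dV/dt, so |I_d|_max = C V₀ ω = (1.572×10^-12)(229)(3.204×10^4) = 1.15×10^-5 A.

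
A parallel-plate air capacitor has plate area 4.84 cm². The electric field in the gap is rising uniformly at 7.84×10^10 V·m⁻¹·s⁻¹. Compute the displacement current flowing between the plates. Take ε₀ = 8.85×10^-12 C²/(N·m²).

I_d = ε₀ A (dE/dt) = (8.85×10^-12)(4.84×10^-4 m²)(7.84×10^10) = 3.36×10^-4 A.

3.36×10^-4 A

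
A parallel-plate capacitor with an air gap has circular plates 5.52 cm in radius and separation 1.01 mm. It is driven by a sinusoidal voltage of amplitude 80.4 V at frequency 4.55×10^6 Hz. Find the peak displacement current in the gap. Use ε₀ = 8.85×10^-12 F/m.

0.193 A

The displacement current equals the conduction current C dV/dt, which peaks at C V₀ ω.
With C = ε₀A/d = (8.85×10^-12)(9.573×10^-3)/(1.01×10^-3) = 8.388×10^-11 F and ω = 2πf = 2.859×10^7 rad/s, I_d,max = (8.388×10^-11)(80.4)(2.859×10^7) = 0.193 A.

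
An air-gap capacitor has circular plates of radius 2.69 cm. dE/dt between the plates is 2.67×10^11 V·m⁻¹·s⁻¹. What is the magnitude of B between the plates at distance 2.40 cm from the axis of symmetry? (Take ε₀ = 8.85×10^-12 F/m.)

Total displacement current: I_d = ε₀(πR²)(dE/dt) = (8.85×10^-12)(2.273×10^-3)(2.67×10^11) = 5.371×10^-3 A.
An Ampèrian loop of radius r encloses a fraction (r/R)² of I_d. Then B·2πr = μ₀ I_d (r/R)², giving B = μ₀ I_d r/(2πR²) = 3.56×10^-8 T.

3.56×10^-8 T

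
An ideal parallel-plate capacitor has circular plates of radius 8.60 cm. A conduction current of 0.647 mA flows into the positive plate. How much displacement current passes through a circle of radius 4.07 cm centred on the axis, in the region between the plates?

1.45×10^-4 A

No conduction current crosses the gap, so I_d there equals the 6.47×10^-4 A in the leads.
Since J_d is uniform, the enclosed fraction is (r/R)² = 0.2240, giving I_d,enc = 1.45×10^-4 A.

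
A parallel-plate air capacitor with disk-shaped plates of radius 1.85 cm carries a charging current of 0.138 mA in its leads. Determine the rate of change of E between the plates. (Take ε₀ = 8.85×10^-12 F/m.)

1.45×10^10 V/(m·s)

By continuity, I_d in the gap equals the 0.138 mA flowing in the wire.
Since I_d = ε₀ A dE/dt, dE/dt = I_d/(ε₀A) = (1.38×10^-4)/((8.85×10^-12)(1.075×10^-3)) = 1.45×10^10 V/(m·s).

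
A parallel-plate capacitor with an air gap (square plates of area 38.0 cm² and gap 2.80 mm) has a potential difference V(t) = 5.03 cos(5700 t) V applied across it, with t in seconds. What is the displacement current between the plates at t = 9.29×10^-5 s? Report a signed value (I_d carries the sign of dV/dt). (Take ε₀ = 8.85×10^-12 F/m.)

-1.74×10^-7 A

C = ε₀A/d = (8.85×10^-12)(3.80×10^-3)/(2.80×10^-3) = 1.201×10^-11 F. dV/dt = V₀ω·−sin(ωt); at ωt = 0.52953 rad this factor is -0.5051.
I_d = C dV/dt = (1.201×10^-11)(5.03)(5700)(-0.5051) = -1.74×10^-7 A.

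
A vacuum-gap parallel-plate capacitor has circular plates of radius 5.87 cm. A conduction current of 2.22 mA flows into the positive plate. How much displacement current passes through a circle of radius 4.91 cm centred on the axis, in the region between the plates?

1.55×10^-3 A

No conduction current crosses the gap, so I_d there equals the 2.22×10^-3 A in the leads.
Through an area πr² the displacement current is I_d·(πr²/πR²) = I_d (r/R)² = 1.55×10^-3 A.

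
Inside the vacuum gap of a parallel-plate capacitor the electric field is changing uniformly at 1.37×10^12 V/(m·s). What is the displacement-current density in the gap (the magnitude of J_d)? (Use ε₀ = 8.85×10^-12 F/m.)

The displacement-current density is ε₀ ∂E/∂t = (8.85×10^-12)(1.37×10^12) = 12.1 A/m².

12.1 A/m²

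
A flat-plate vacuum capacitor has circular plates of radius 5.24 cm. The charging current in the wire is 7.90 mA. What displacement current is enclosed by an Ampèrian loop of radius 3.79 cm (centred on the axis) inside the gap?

4.13×10^-3 A

By continuity the displacement current in the gap matches the conduction current: I_d = 7.90×10^-3 A.
Through an area πr² the displacement current is I_d·(πr²/πR²) = I_d (r/R)² = 4.13×10^-3 A.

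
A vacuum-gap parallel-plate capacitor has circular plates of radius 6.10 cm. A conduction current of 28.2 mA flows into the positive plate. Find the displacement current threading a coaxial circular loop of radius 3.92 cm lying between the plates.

No conduction current crosses the gap, so I_d there equals the 0.0282 A in the leads.
Since J_d is uniform, the enclosed fraction is (r/R)² = 0.4130, giving I_d,enc = 0.0116 A.

0.0116 A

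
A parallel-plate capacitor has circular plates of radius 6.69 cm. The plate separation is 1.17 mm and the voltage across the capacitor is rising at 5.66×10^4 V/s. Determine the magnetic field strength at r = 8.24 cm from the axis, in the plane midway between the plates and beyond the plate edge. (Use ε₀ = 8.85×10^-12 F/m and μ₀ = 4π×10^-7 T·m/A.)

1.46×10^-11 T

I_d = C dV/dt with C = ε₀πR²/d = 1.064×10^-10 F, so I_d = (1.064×10^-10)(5.66×10^4) = 6.022×10^-6 A.
With r > R the enclosed displacement current is the full I_d; B = μ₀ I_d / (2πr) = 1.46×10^-11 T.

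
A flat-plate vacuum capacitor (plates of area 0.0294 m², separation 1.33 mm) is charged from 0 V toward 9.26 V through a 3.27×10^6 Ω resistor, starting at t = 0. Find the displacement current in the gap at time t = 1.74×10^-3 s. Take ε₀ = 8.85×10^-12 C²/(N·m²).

1.87×10^-7 A

With C = ε₀A/d = (8.85×10^-12)(0.0294)/(1.33×10^-3) = 1.956×10^-10 F, the time constant is τ = RC = 6.396×10^-4 s, so t/τ = 2.720 and e^(−t/τ) = 0.06587.
I_d = I_cond = (V₀/R) e^(−t/τ) = (2.832×10^-6)(0.06587) = 1.87×10^-7 A.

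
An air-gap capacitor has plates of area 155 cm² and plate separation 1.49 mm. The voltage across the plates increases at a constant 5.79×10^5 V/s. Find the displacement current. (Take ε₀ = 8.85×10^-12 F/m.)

5.33×10^-5 A

The field between the plates is E = V/d, so dE/dt = (5.79×10^5)/(1.49×10^-3 m) = 3.886×10^8 V/(m·s).
I_d = ε₀ A (dE/dt) = (8.85×10^-12)(0.0155)(3.886×10^8) = 5.33×10^-5 A.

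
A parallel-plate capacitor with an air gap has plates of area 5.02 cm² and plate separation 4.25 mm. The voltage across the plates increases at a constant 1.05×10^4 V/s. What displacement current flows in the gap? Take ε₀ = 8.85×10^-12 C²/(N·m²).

E = V/d so dE/dt = (dV/dt)/d = 2.471×10^6 V/(m·s), and I_d = ε₀ A dE/dt = (8.85×10^-12)(5.02×10^-4)(2.471×10^6) = 1.10×10^-8 A.

1.10×10^-8 A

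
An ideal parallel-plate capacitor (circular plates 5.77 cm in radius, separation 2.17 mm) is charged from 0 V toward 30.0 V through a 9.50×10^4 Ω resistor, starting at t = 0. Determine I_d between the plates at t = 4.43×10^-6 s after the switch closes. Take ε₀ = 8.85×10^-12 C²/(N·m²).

1.06×10^-4 A

C = ε₀A/d = (8.85×10^-12)(0.01046)/(2.17×10^-3) = 4.266×10^-11 F, so τ = RC = 4.053×10^-6 s.
The conduction current is I(t) = (V₀/R) e^(−t/τ), and the displacement current between the plates equals it.
t/τ = 1.093; I_d = (30.0/9.50×10^4) · e^(−1.093) = (3.158×10^-4)(0.3352) = 1.06×10^-4 A.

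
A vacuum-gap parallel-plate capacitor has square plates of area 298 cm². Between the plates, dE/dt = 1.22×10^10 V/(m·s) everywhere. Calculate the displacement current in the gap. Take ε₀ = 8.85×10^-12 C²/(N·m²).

3.22×10^-3 A

The displacement current is ε₀ times dΦ_E/dt = ε₀ A dE/dt = (8.85×10^-12)(0.0298)(1.22×10^10) = 3.22×10^-3 A.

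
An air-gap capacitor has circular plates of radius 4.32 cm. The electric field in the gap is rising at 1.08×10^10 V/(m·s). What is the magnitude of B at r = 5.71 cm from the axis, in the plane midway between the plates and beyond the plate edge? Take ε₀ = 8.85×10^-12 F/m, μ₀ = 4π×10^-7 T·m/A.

Total displacement current: I_d = ε₀(πR²)(dE/dt) = (8.85×10^-12)(5.863×10^-3)(1.08×10^10) = 5.604×10^-4 A.
For r ≥ R the full I_d is enclosed: B = μ₀ I_d/(2πr) = (4π×10^-7)(5.604×10^-4)/(2π·0.0571) = 1.96×10^-9 T.

1.96×10^-9 T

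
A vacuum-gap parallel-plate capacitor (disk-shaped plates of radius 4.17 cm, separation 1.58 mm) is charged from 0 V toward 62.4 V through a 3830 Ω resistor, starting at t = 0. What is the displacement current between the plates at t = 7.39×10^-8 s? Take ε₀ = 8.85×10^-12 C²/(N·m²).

8.67×10^-3 A

C = ε₀A/d = (8.85×10^-12)(5.463×10^-3)/(1.58×10^-3) = 3.060×10^-11 F and τ = RC = 1.172×10^-7 s. I_d in the gap equals the RC charging current.
I_d(t) = (V₀/R) e^(−t/τ) = 0.01629 · e^(−0.6305) = 8.67×10^-3 A.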